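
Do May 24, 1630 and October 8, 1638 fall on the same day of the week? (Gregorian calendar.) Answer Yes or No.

Yes

From May 24, 1630 to Oct 8, 1638 is 3059 days.
3059 mod 7 = 0, so they are the same weekday.
(May 24, 1630 is a Friday; Oct 8, 1638 is a Friday.)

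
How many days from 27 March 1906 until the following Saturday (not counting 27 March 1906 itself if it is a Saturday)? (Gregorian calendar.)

4

Mar 27, 1906 is a Tuesday.
From Tuesday to the next Saturday is 4 days.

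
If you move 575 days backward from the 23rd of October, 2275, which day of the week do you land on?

First find the weekday of Oct 23, 2275. Doomsday rule: the anchor day for the 2200s is Friday. For year 75: 75÷12 = 6 r 3, and 3÷4 = 0, so 6+3+0 = 9.
Friday + 9 ≡ Sunday — that's 2275's doomsday.
In October the doomsday date is Oct 10.
Oct 23 is 13 days after Oct 10; 13 mod 7 = 6, so Sunday + 6 = Saturday.
575 mod 7 = 1, so 575 days before a Saturday is Saturday − 1 = Friday.

Friday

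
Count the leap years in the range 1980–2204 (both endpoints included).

55

Multiples of 4 in [1980,2204]: 57.
Of those, multiples of 100: 3 (not leap unless ÷400).
Multiples of 400: 1.
Leap years = 57 − 3 + 1 = 55.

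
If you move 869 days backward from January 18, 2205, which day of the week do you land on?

Thursday

First find the weekday of Jan 18, 2205. Doomsday rule: the anchor day for the 2200s is Friday. For year 05: 5÷12 = 0 r 5, and 5÷4 = 1, so 0+5+1 = 6.
Friday + 6 ≡ Thursday — that's 2205's doomsday.
In January the doomsday date is Jan 3 (2205 is not a leap year).
Jan 18 is 15 days after Jan 3; 15 mod 7 = 1, so Thursday + 1 = Friday.
869 mod 7 = 1, so 869 days before a Friday is Friday − 1 = Thursday.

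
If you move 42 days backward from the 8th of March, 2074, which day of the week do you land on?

Mar 8, 2074 is a Thursday.
42 mod 7 = 0, so 42 days before a Thursday is Thursday − 0 = Thursday.

Thursday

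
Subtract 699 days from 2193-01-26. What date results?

February 27, 2191

−366 (one year; includes Feb 29, 2192) → Jan 26, 2192 (333 left).
−26 → Dec 31, 2191 (end of Dec, 31 days; 307 left).
−31 → Nov 30, 2191 (end of Nov, 30 days; 276 left).
−30 → Oct 31, 2191 (end of Oct, 31 days; 246 left).
−31 → Sep 30, 2191 (end of Sep, 30 days; 215 left).
−30 → Aug 31, 2191 (end of Aug, 31 days; 185 left).
−31 → Jul 31, 2191 (end of Jul, 31 days; 154 left).
−31 → Jun 30, 2191 (end of Jun, 30 days; 123 left).
−30 → May 31, 2191 (end of May, 31 days; 93 left).
−31 → Apr 30, 2191 (end of Apr, 30 days; 62 left).
−30 → Mar 31, 2191 (end of Mar, 31 days; 32 left).
−31 → Feb 28, 2191 (end of Feb, 28 days; 1 left).
−1 → Feb 27, 2191.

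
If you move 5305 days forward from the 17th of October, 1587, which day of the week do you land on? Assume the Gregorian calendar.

First find the weekday of Oct 17, 1587. Doomsday rule: the anchor day for the 1500s is Wednesday. For year 87: 87÷12 = 7 r 3, and 3÷4 = 0, so 7+3+0 = 10.
Wednesday + 10 ≡ Saturday — that's 1587's doomsday.
In October the doomsday date is Oct 10.
Oct 17 is 7 days after Oct 10; 7 mod 7 = 0, so Saturday + 0 = Saturday.
5305 mod 7 = 6, so 5305 days after a Saturday is Saturday + 6 = Friday.

Friday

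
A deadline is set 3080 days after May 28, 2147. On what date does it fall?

November 2, 2155

+366 (one year; includes Feb 29, 2148) → May 28, 2148 (2714 left).
+365 (one year) → May 28, 2149 (2349 left).
+365 (one year) → May 28, 2150 (1984 left).
+365 (one year) → May 28, 2151 (1619 left).
+366 (one year; includes Feb 29, 2152) → May 28, 2152 (1253 left).
+365 (one year) → May 28, 2153 (888 left).
+365 (one year) → May 28, 2154 (523 left).
+365 (one year) → May 28, 2155 (158 left).
May has 31 days: +4 → Jun 1, 2155 (154 left).
Jun has 30 days: +30 → Jul 1, 2155 (124 left).
Jul has 31 days: +31 → Aug 1, 2155 (93 left).
Aug has 31 days: +31 → Sep 1, 2155 (62 left).
Sep has 30 days: +30 → Oct 1, 2155 (32 left).
Oct has 31 days: +31 → Nov 1, 2155 (1 left).
+1 → Nov 2, 2155.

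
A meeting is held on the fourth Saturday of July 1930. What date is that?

July 1, 1930 is a Tuesday.
The first Saturday is therefore July 5 (4 days later).
The fourth Saturday is 5 + 3×7 = July 26.

July 26, 1930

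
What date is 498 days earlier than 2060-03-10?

−366 (one year; includes Feb 29, 2060) → Mar 10, 2059 (132 left).
−10 → Feb 28, 2059 (end of Feb, 28 days; 122 left).
−28 → Jan 31, 2059 (end of Jan, 31 days; 94 left).
−31 → Dec 31, 2058 (end of Dec, 31 days; 63 left).
−31 → Nov 30, 2058 (end of Nov, 30 days; 32 left).
−30 → Oct 31, 2058 (end of Oct, 31 days; 2 left).
−2 → Oct 29, 2058.

October 29, 2058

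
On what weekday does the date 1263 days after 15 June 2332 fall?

Jun 15, 2332 is a Wednesday.
1263 mod 7 = 3, so 1263 days after a Wednesday is Wednesday + 3 = Saturday.

Saturday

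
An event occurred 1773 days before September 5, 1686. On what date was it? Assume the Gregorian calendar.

−365 (one year) → Sep 5, 1685 (1408 left).
−365 (one year) → Sep 5, 1684 (1043 left).
−366 (one year; includes Feb 29, 1684) → Sep 5, 1683 (677 left).
−365 (one year) → Sep 5, 1682 (312 left).
−5 → Aug 31, 1682 (end of Aug, 31 days; 307 left).
−31 → Jul 31, 1682 (end of Jul, 31 days; 276 left).
−31 → Jun 30, 1682 (end of Jun, 30 days; 245 left).
−30 → May 31, 1682 (end of May, 31 days; 215 left).
−31 → Apr 30, 1682 (end of Apr, 30 days; 184 left).
−30 → Mar 31, 1682 (end of Mar, 31 days; 154 left).
−31 → Feb 28, 1682 (end of Feb, 28 days; 123 left).
−28 → Jan 31, 1682 (end of Jan, 31 days; 95 left).
−31 → Dec 31, 1681 (end of Dec, 31 days; 64 left).
−31 → Nov 30, 1681 (end of Nov, 30 days; 33 left).
−30 → Oct 31, 1681 (end of Oct, 31 days; 3 left).
−3 → Oct 28, 1681.

October 28, 1681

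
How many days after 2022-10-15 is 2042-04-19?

Oct 15, 2022 → Oct 15, 2023: 365 days.
Oct 15, 2023 → Oct 15, 2024: 366 days (Feb 29, 2024 is in that span).
Oct 15, 2024 → Oct 15, 2025: 365 days.
Oct 15, 2025 → Oct 15, 2026: 365 days.
Oct 15, 2026 → Oct 15, 2027: 365 days.
Oct 15, 2027 → Oct 15, 2028: 366 days (Feb 29, 2028 is in that span).
Oct 15, 2028 → Oct 15, 2029: 365 days.
Oct 15, 2029 → Oct 15, 2030: 365 days.
Oct 15, 2030 → Oct 15, 2031: 365 days.
Oct 15, 2031 → Oct 15, 2032: 366 days (Feb 29, 2032 is in that span).
Oct 15, 2032 → Oct 15, 2033: 365 days.
Oct 15, 2033 → Oct 15, 2034: 365 days.
Oct 15, 2034 → Oct 15, 2035: 365 days.
Oct 15, 2035 → Oct 15, 2036: 366 days (Feb 29, 2036 is in that span).
Oct 15, 2036 → Oct 15, 2037: 365 days.
Oct 15, 2037 → Oct 15, 2038: 365 days.
Oct 15, 2038 → Oct 15, 2039: 365 days.
Oct 15, 2039 → Oct 15, 2040: 366 days (Feb 29, 2040 is in that span).
Oct 15, 2040 → Oct 15, 2041: 365 days.
Oct 15, 2041 → Nov 15, 2041: 31 days (October has 31).
Nov 15, 2041 → Dec 15, 2041: 30 days (November has 30).
Dec 15, 2041 → Jan 15, 2042: 31 days (December has 31).
Jan 15, 2042 → Feb 15, 2042: 31 days (January has 31).
Feb 15, 2042 → Mar 15, 2042: 28 days (February has 28).
Mar 15, 2042 → Apr 15, 2042: 31 days (March has 31).
Apr 15, 2042 → Apr 19, 2042: 4 days.
Total: 7126 days.

7126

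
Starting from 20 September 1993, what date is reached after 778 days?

+365 (one year) → Sep 20, 1994 (413 left).
+365 (one year) → Sep 20, 1995 (48 left).
Sep has 30 days: +11 → Oct 1, 1995 (37 left).
Oct has 31 days: +31 → Nov 1, 1995 (6 left).
+6 → Nov 7, 1995.

November 7, 1995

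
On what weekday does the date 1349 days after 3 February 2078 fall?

Tuesday

First find the weekday of Feb 3, 2078. Doomsday rule: the anchor day for the 2000s is Tuesday. For year 78: 78÷12 = 6 r 6, and 6÷4 = 1, so 6+6+1 = 13.
Tuesday + 13 ≡ Monday — that's 2078's doomsday.
In February the doomsday date is Feb 28 (2078 is not a leap year).
Feb 3 is 25 days before Feb 28; 25 mod 7 = 4, so Monday − 4 = Thursday.
1349 mod 7 = 5, so 1349 days after a Thursday is Thursday + 5 = Tuesday.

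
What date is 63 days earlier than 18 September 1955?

July 17, 1955

−18 → Aug 31, 1955 (end of Aug, 31 days; 45 left).
−31 → Jul 31, 1955 (end of Jul, 31 days; 14 left).
−14 → Jul 17, 1955.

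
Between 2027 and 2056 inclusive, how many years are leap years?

8

Multiples of 4 in [2027,2056]: 8.
Of those, multiples of 100: 0 (not leap unless ÷400).
Multiples of 400: 0.
Leap years = 8 − 0 + 0 = 8.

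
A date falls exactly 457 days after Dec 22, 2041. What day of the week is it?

Dec 22, 2041 is a Sunday.
457 mod 7 = 2, so 457 days after a Sunday is Sunday + 2 = Tuesday.

Tuesday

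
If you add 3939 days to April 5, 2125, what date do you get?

January 17, 2136

+365 (one year) → Apr 5, 2126 (3574 left).
+365 (one year) → Apr 5, 2127 (3209 left).
+366 (one year; includes Feb 29, 2128) → Apr 5, 2128 (2843 left).
+365 (one year) → Apr 5, 2129 (2478 left).
+365 (one year) → Apr 5, 2130 (2113 left).
+365 (one year) → Apr 5, 2131 (1748 left).
+366 (one year; includes Feb 29, 2132) → Apr 5, 2132 (1382 left).
+365 (one year) → Apr 5, 2133 (1017 left).
+365 (one year) → Apr 5, 2134 (652 left).
+365 (one year) → Apr 5, 2135 (287 left).
Apr has 30 days: +26 → May 1, 2135 (261 left).
May has 31 days: +31 → Jun 1, 2135 (230 left).
Jun has 30 days: +30 → Jul 1, 2135 (200 left).
Jul has 31 days: +31 → Aug 1, 2135 (169 left).
Aug has 31 days: +31 → Sep 1, 2135 (138 left).
Sep has 30 days: +30 → Oct 1, 2135 (108 left).
Oct has 31 days: +31 → Nov 1, 2135 (77 left).
Nov has 30 days: +30 → Dec 1, 2135 (47 left).
Dec has 31 days: +31 → Jan 1, 2136 (16 left).
+16 → Jan 17, 2136.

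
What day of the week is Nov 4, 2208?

Doomsday rule: the anchor day for the 2200s is Friday. For year 08: 8÷12 = 0 r 8, and 8÷4 = 2, so 0+8+2 = 10.
Friday + 10 ≡ Monday — that's 2208's doomsday.
In November the doomsday date is Nov 7.
Nov 4 is 3 days before Nov 7; 3 mod 7 = 3, so Monday − 3 = Friday.

Friday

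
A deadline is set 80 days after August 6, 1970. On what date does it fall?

October 25, 1970

Aug has 31 days: +26 → Sep 1, 1970 (54 left).
Sep has 30 days: +30 → Oct 1, 1970 (24 left).
+24 → Oct 25, 1970.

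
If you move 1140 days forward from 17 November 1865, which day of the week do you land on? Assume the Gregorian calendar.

First find the weekday of Nov 17, 1865. Doomsday rule: the anchor day for the 1800s is Friday. For year 65: 65÷12 = 5 r 5, and 5÷4 = 1, so 5+5+1 = 11.
Friday + 11 ≡ Tuesday — that's 1865's doomsday.
In November the doomsday date is Nov 7.
Nov 17 is 10 days after Nov 7; 10 mod 7 = 3, so Tuesday + 3 = Friday.
1140 mod 7 = 6, so 1140 days after a Friday is Friday + 6 = Thursday.

Thursday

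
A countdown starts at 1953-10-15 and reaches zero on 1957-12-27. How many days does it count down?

Oct 15, 1953 → Oct 15, 1954: 365 days.
Oct 15, 1954 → Oct 15, 1955: 365 days.
Oct 15, 1955 → Oct 15, 1956: 366 days (Feb 29, 1956 is in that span).
Oct 15, 1956 → Oct 15, 1957: 365 days.
Oct 15, 1957 → Nov 15, 1957: 31 days (October has 31).
Nov 15, 1957 → Dec 15, 1957: 30 days (November has 30).
Dec 15, 1957 → Dec 27, 1957: 12 days.
Total: 1534 days.

1534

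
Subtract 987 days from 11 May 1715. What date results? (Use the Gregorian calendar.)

August 27, 1712

−365 (one year) → May 11, 1714 (622 left).
−365 (one year) → May 11, 1713 (257 left).
−11 → Apr 30, 1713 (end of Apr, 30 days; 246 left).
−30 → Mar 31, 1713 (end of Mar, 31 days; 216 left).
−31 → Feb 28, 1713 (end of Feb, 28 days; 185 left).
−28 → Jan 31, 1713 (end of Jan, 31 days; 157 left).
−31 → Dec 31, 1712 (end of Dec, 31 days; 126 left).
−31 → Nov 30, 1712 (end of Nov, 30 days; 95 left).
−30 → Oct 31, 1712 (end of Oct, 31 days; 65 left).
−31 → Sep 30, 1712 (end of Sep, 30 days; 34 left).
−30 → Aug 31, 1712 (end of Aug, 31 days; 4 left).
−4 → Aug 27, 1712.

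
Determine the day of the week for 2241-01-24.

Doomsday rule: the anchor day for the 2200s is Friday. For year 41: 41÷12 = 3 r 5, and 5÷4 = 1, so 3+5+1 = 9.
Friday + 9 ≡ Sunday — that's 2241's doomsday.
In January the doomsday date is Jan 3 (2241 is not a leap year).
Jan 24 is 21 days after Jan 3; 21 mod 7 = 0, so Sunday + 0 = Sunday.

Sunday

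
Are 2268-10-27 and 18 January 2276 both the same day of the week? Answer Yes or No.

From Oct 27, 2268 to Jan 18, 2276 is 2639 days.
2639 mod 7 = 0, so they are the same weekday.
(Oct 27, 2268 is a Tuesday; Jan 18, 2276 is a Tuesday.)

Yes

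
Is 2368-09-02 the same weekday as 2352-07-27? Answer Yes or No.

No

From Jul 27, 2352 to Sep 2, 2368 is 5881 days.
5881 mod 7 = 1, so they are different weekdays.
(Jul 27, 2352 is a Sunday; Sep 2, 2368 is a Monday.)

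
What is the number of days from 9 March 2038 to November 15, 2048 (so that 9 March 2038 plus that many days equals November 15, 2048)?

Mar 9, 2038 → Mar 9, 2039: 365 days.
Mar 9, 2039 → Mar 9, 2040: 366 days (Feb 29, 2040 is in that span).
Mar 9, 2040 → Mar 9, 2041: 365 days.
Mar 9, 2041 → Mar 9, 2042: 365 days.
Mar 9, 2042 → Mar 9, 2043: 365 days.
Mar 9, 2043 → Mar 9, 2044: 366 days (Feb 29, 2044 is in that span).
Mar 9, 2044 → Mar 9, 2045: 365 days.
Mar 9, 2045 → Mar 9, 2046: 365 days.
Mar 9, 2046 → Mar 9, 2047: 365 days.
Mar 9, 2047 → Mar 9, 2048: 366 days (Feb 29, 2048 is in that span).
Mar 9, 2048 → Apr 9, 2048: 31 days (March has 31).
Apr 9, 2048 → May 9, 2048: 30 days (April has 30).
May 9, 2048 → Jun 9, 2048: 31 days (May has 31).
Jun 9, 2048 → Jul 9, 2048: 30 days (June has 30).
Jul 9, 2048 → Aug 9, 2048: 31 days (July has 31).
Aug 9, 2048 → Sep 9, 2048: 31 days (August has 31).
Sep 9, 2048 → Oct 9, 2048: 30 days (September has 30).
Oct 9, 2048 → Nov 9, 2048: 31 days (October has 31).
Nov 9, 2048 → Nov 15, 2048: 6 days.
Total: 3904 days.

3904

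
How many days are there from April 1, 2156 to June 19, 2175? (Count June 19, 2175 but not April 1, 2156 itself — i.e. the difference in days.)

Apr 1, 2156 → Apr 1, 2157: 365 days.
Apr 1, 2157 → Apr 1, 2158: 365 days.
Apr 1, 2158 → Apr 1, 2159: 365 days.
Apr 1, 2159 → Apr 1, 2160: 366 days (Feb 29, 2160 is in that span).
Apr 1, 2160 → Apr 1, 2161: 365 days.
Apr 1, 2161 → Apr 1, 2162: 365 days.
Apr 1, 2162 → Apr 1, 2163: 365 days.
Apr 1, 2163 → Apr 1, 2164: 366 days (Feb 29, 2164 is in that span).
Apr 1, 2164 → Apr 1, 2165: 365 days.
Apr 1, 2165 → Apr 1, 2166: 365 days.
Apr 1, 2166 → Apr 1, 2167: 365 days.
Apr 1, 2167 → Apr 1, 2168: 366 days (Feb 29, 2168 is in that span).
Apr 1, 2168 → Apr 1, 2169: 365 days.
Apr 1, 2169 → Apr 1, 2170: 365 days.
Apr 1, 2170 → Apr 1, 2171: 365 days.
Apr 1, 2171 → Apr 1, 2172: 366 days (Feb 29, 2172 is in that span).
Apr 1, 2172 → Apr 1, 2173: 365 days.
Apr 1, 2173 → Apr 1, 2174: 365 days.
Apr 1, 2174 → Apr 1, 2175: 365 days.
Apr 1, 2175 → May 1, 2175: 30 days (April has 30).
May 1, 2175 → Jun 1, 2175: 31 days (May has 31).
Jun 1, 2175 → Jun 19, 2175: 18 days.
Total: 7018 days.

7018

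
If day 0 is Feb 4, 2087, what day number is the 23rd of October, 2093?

2453

Feb 4, 2087 → Feb 4, 2088: 365 days.
Feb 4, 2088 → Feb 4, 2089: 366 days (Feb 29, 2088 is in that span).
Feb 4, 2089 → Feb 4, 2090: 365 days.
Feb 4, 2090 → Feb 4, 2091: 365 days.
Feb 4, 2091 → Feb 4, 2092: 365 days.
Feb 4, 2092 → Feb 4, 2093: 366 days (Feb 29, 2092 is in that span).
Feb 4, 2093 → Mar 4, 2093: 28 days (February has 28).
Mar 4, 2093 → Apr 4, 2093: 31 days (March has 31).
Apr 4, 2093 → May 4, 2093: 30 days (April has 30).
May 4, 2093 → Jun 4, 2093: 31 days (May has 31).
Jun 4, 2093 → Jul 4, 2093: 30 days (June has 30).
Jul 4, 2093 → Aug 4, 2093: 31 days (July has 31).
Aug 4, 2093 → Sep 4, 2093: 31 days (August has 31).
Sep 4, 2093 → Oct 4, 2093: 30 days (September has 30).
Oct 4, 2093 → Oct 23, 2093: 19 days.
Total: 2453 days.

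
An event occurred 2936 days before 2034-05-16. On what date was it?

−365 (one year) → May 16, 2033 (2571 left).
−365 (one year) → May 16, 2032 (2206 left).
−366 (one year; includes Feb 29, 2032) → May 16, 2031 (1840 left).
−365 (one year) → May 16, 2030 (1475 left).
−365 (one year) → May 16, 2029 (1110 left).
−365 (one year) → May 16, 2028 (745 left).
−366 (one year; includes Feb 29, 2028) → May 16, 2027 (379 left).
−16 → Apr 30, 2027 (end of Apr, 30 days; 363 left).
−30 → Mar 31, 2027 (end of Mar, 31 days; 333 left).
−31 → Feb 28, 2027 (end of Feb, 28 days; 302 left).
−28 → Jan 31, 2027 (end of Jan, 31 days; 274 left).
−31 → Dec 31, 2026 (end of Dec, 31 days; 243 left).
−31 → Nov 30, 2026 (end of Nov, 30 days; 212 left).
−30 → Oct 31, 2026 (end of Oct, 31 days; 182 left).
−31 → Sep 30, 2026 (end of Sep, 30 days; 151 left).
−30 → Aug 31, 2026 (end of Aug, 31 days; 121 left).
−31 → Jul 31, 2026 (end of Jul, 31 days; 90 left).
−31 → Jun 30, 2026 (end of Jun, 30 days; 59 left).
−30 → May 31, 2026 (end of May, 31 days; 29 left).
−29 → May 2, 2026.

May 2, 2026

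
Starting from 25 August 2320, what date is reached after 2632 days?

November 9, 2327

+365 (one year) → Aug 25, 2321 (2267 left).
+365 (one year) → Aug 25, 2322 (1902 left).
+365 (one year) → Aug 25, 2323 (1537 left).
+366 (one year; includes Feb 29, 2324) → Aug 25, 2324 (1171 left).
+365 (one year) → Aug 25, 2325 (806 left).
+365 (one year) → Aug 25, 2326 (441 left).
+365 (one year) → Aug 25, 2327 (76 left).
Aug has 31 days: +7 → Sep 1, 2327 (69 left).
Sep has 30 days: +30 → Oct 1, 2327 (39 left).
Oct has 31 days: +31 → Nov 1, 2327 (8 left).
+8 → Nov 9, 2327.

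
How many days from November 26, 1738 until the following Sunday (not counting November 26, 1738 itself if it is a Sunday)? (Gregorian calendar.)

4

Nov 26, 1738 is a Wednesday.
From Wednesday to the next Sunday is 4 days.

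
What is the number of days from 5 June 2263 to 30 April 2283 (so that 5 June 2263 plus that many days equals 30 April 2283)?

7269

Jun 5, 2263 → Jun 5, 2264: 366 days (Feb 29, 2264 is in that span).
Jun 5, 2264 → Jun 5, 2265: 365 days.
Jun 5, 2265 → Jun 5, 2266: 365 days.
Jun 5, 2266 → Jun 5, 2267: 365 days.
Jun 5, 2267 → Jun 5, 2268: 366 days (Feb 29, 2268 is in that span).
Jun 5, 2268 → Jun 5, 2269: 365 days.
Jun 5, 2269 → Jun 5, 2270: 365 days.
Jun 5, 2270 → Jun 5, 2271: 365 days.
Jun 5, 2271 → Jun 5, 2272: 366 days (Feb 29, 2272 is in that span).
Jun 5, 2272 → Jun 5, 2273: 365 days.
Jun 5, 2273 → Jun 5, 2274: 365 days.
Jun 5, 2274 → Jun 5, 2275: 365 days.
Jun 5, 2275 → Jun 5, 2276: 366 days (Feb 29, 2276 is in that span).
Jun 5, 2276 → Jun 5, 2277: 365 days.
Jun 5, 2277 → Jun 5, 2278: 365 days.
Jun 5, 2278 → Jun 5, 2279: 365 days.
Jun 5, 2279 → Jun 5, 2280: 366 days (Feb 29, 2280 is in that span).
Jun 5, 2280 → Jun 5, 2281: 365 days.
Jun 5, 2281 → Jun 5, 2282: 365 days.
Jun 5, 2282 → Jul 5, 2282: 30 days (June has 30).
Jul 5, 2282 → Aug 5, 2282: 31 days (July has 31).
Aug 5, 2282 → Sep 5, 2282: 31 days (August has 31).
Sep 5, 2282 → Oct 5, 2282: 30 days (September has 30).
Oct 5, 2282 → Nov 5, 2282: 31 days (October has 31).
Nov 5, 2282 → Dec 5, 2282: 30 days (November has 30).
Dec 5, 2282 → Jan 5, 2283: 31 days (December has 31).
Jan 5, 2283 → Feb 5, 2283: 31 days (January has 31).
Feb 5, 2283 → Mar 5, 2283: 28 days (February has 28).
Mar 5, 2283 → Apr 5, 2283: 31 days (March has 31).
Apr 5, 2283 → Apr 30, 2283: 25 days.
Total: 7269 days.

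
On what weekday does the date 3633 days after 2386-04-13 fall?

Sunday

Apr 13, 2386 is a Sunday.
3633 mod 7 = 0, so 3633 days after a Sunday is Sunday + 0 = Sunday.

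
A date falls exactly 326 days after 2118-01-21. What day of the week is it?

Tuesday

First find the weekday of Jan 21, 2118. Doomsday rule: the anchor day for the 2100s is Sunday. For year 18: 18÷12 = 1 r 6, and 6÷4 = 1, so 1+6+1 = 8.
Sunday + 8 ≡ Monday — that's 2118's doomsday.
In January the doomsday date is Jan 3 (2118 is not a leap year).
Jan 21 is 18 days after Jan 3; 18 mod 7 = 4, so Monday + 4 = Friday.
326 mod 7 = 4, so 326 days after a Friday is Friday + 4 = Tuesday.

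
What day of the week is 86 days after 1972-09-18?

First find the weekday of Sep 18, 1972. Doomsday rule: the anchor day for the 1900s is Wednesday. For year 72: 72÷12 = 6 r 0, and 0÷4 = 0, so 6+0+0 = 6.
Wednesday + 6 ≡ Tuesday — that's 1972's doomsday.
In September the doomsday date is Sep 5.
Sep 18 is 13 days after Sep 5; 13 mod 7 = 6, so Tuesday + 6 = Monday.
86 mod 7 = 2, so 86 days after a Monday is Monday + 2 = Wednesday.

Wednesday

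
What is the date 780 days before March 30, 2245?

−365 (one year) → Mar 30, 2244 (415 left).
−366 (one year; includes Feb 29, 2244) → Mar 30, 2243 (49 left).
−30 → Feb 28, 2243 (end of Feb, 28 days; 19 left).
−19 → Feb 9, 2243.

February 9, 2243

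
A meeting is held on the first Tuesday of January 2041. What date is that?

January 1, 2041 is a Tuesday.
The first Tuesday is therefore January 1 (same day).

January 1, 2041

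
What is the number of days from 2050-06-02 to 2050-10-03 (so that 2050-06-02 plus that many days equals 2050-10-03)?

123

Jun 2, 2050 → Jul 2, 2050: 30 days (June has 30).
Jul 2, 2050 → Aug 2, 2050: 31 days (July has 31).
Aug 2, 2050 → Sep 2, 2050: 31 days (August has 31).
Sep 2, 2050 → Oct 2, 2050: 30 days (September has 30).
Oct 2, 2050 → Oct 3, 2050: 1 days.
Total: 123 days.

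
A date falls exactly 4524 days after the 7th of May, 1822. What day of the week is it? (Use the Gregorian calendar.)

Thursday

First find the weekday of May 7, 1822. Doomsday rule: the anchor day for the 1800s is Friday. For year 22: 22÷12 = 1 r 10, and 10÷4 = 2, so 1+10+2 = 13.
Friday + 13 ≡ Thursday — that's 1822's doomsday.
In May the doomsday date is May 9.
May 7 is 2 days before May 9; 2 mod 7 = 2, so Thursday − 2 = Tuesday.
4524 mod 7 = 2, so 4524 days after a Tuesday is Tuesday + 2 = Thursday.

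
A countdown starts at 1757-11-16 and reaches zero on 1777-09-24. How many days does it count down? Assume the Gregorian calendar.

Nov 16, 1757 → Nov 16, 1758: 365 days.
Nov 16, 1758 → Nov 16, 1759: 365 days.
Nov 16, 1759 → Nov 16, 1760: 366 days (Feb 29, 1760 is in that span).
Nov 16, 1760 → Nov 16, 1761: 365 days.
Nov 16, 1761 → Nov 16, 1762: 365 days.
Nov 16, 1762 → Nov 16, 1763: 365 days.
Nov 16, 1763 → Nov 16, 1764: 366 days (Feb 29, 1764 is in that span).
Nov 16, 1764 → Nov 16, 1765: 365 days.
Nov 16, 1765 → Nov 16, 1766: 365 days.
Nov 16, 1766 → Nov 16, 1767: 365 days.
Nov 16, 1767 → Nov 16, 1768: 366 days (Feb 29, 1768 is in that span).
Nov 16, 1768 → Nov 16, 1769: 365 days.
Nov 16, 1769 → Nov 16, 1770: 365 days.
Nov 16, 1770 → Nov 16, 1771: 365 days.
Nov 16, 1771 → Nov 16, 1772: 366 days (Feb 29, 1772 is in that span).
Nov 16, 1772 → Nov 16, 1773: 365 days.
Nov 16, 1773 → Nov 16, 1774: 365 days.
Nov 16, 1774 → Nov 16, 1775: 365 days.
Nov 16, 1775 → Nov 16, 1776: 366 days (Feb 29, 1776 is in that span).
Nov 16, 1776 → Dec 16, 1776: 30 days (November has 30).
Dec 16, 1776 → Jan 16, 1777: 31 days (December has 31).
Jan 16, 1777 → Feb 16, 1777: 31 days (January has 31).
Feb 16, 1777 → Mar 16, 1777: 28 days (February has 28).
Mar 16, 1777 → Apr 16, 1777: 31 days (March has 31).
Apr 16, 1777 → May 16, 1777: 30 days (April has 30).
May 16, 1777 → Jun 16, 1777: 31 days (May has 31).
Jun 16, 1777 → Jul 16, 1777: 30 days (June has 30).
Jul 16, 1777 → Aug 16, 1777: 31 days (July has 31).
Aug 16, 1777 → Sep 16, 1777: 31 days (August has 31).
Sep 16, 1777 → Sep 24, 1777: 8 days.
Total: 7252 days.

7252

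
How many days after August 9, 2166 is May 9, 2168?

639

Aug 9, 2166 → Aug 9, 2167: 365 days.
Aug 9, 2167 → Sep 9, 2167: 31 days (August has 31).
Sep 9, 2167 → Oct 9, 2167: 30 days (September has 30).
Oct 9, 2167 → Nov 9, 2167: 31 days (October has 31).
Nov 9, 2167 → Dec 9, 2167: 30 days (November has 30).
Dec 9, 2167 → Jan 9, 2168: 31 days (December has 31).
Jan 9, 2168 → Feb 9, 2168: 31 days (January has 31).
Feb 9, 2168 → Mar 9, 2168: 29 days (February has 29).
Mar 9, 2168 → Apr 9, 2168: 31 days (March has 31).
Apr 9, 2168 → May 9, 2168: 30 days.
Total: 639 days.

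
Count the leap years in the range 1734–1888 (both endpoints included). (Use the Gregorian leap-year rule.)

Multiples of 4 in [1734,1888]: 39.
Of those, multiples of 100: 1 (not leap unless ÷400).
Multiples of 400: 0.
Leap years = 39 − 1 + 0 = 38.

38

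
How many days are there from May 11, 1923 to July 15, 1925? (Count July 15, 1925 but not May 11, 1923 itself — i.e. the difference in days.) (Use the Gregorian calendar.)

796

May 11, 1923 → May 11, 1924: 366 days (Feb 29, 1924 is in that span).
May 11, 1924 → May 11, 1925: 365 days.
May 11, 1925 → Jun 11, 1925: 31 days (May has 31).
Jun 11, 1925 → Jul 11, 1925: 30 days (June has 30).
Jul 11, 1925 → Jul 15, 1925: 4 days.
Total: 796 days.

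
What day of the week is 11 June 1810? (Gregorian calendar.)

Monday

Doomsday rule: the anchor day for the 1800s is Friday. For year 10: 10÷12 = 0 r 10, and 10÷4 = 2, so 0+10+2 = 12.
Friday + 12 ≡ Wednesday — that's 1810's doomsday.
In June the doomsday date is Jun 6.
Jun 11 is 5 days after Jun 6; 5 mod 7 = 5, so Wednesday + 5 = Monday.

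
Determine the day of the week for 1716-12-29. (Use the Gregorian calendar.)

Doomsday rule: the anchor day for the 1700s is Sunday. For year 16: 16÷12 = 1 r 4, and 4÷4 = 1, so 1+4+1 = 6.
Sunday + 6 ≡ Saturday — that's 1716's doomsday.
In December the doomsday date is Dec 12.
Dec 29 is 17 days after Dec 12; 17 mod 7 = 3, so Saturday + 3 = Tuesday.

Tuesday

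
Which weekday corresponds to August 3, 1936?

Doomsday rule: the anchor day for the 1900s is Wednesday. For year 36: 36÷12 = 3 r 0, and 0÷4 = 0, so 3+0+0 = 3.
Wednesday + 3 ≡ Saturday — that's 1936's doomsday.
In August the doomsday date is Aug 8.
Aug 3 is 5 days before Aug 8; 5 mod 7 = 5, so Saturday − 5 = Monday.

Monday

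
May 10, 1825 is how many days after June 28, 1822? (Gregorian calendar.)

1047

Jun 28, 1822 → Jun 28, 1823: 365 days.
Jun 28, 1823 → Jun 28, 1824: 366 days (Feb 29, 1824 is in that span).
Jun 28, 1824 → Jul 28, 1824: 30 days (June has 30).
Jul 28, 1824 → Aug 28, 1824: 31 days (July has 31).
Aug 28, 1824 → Sep 28, 1824: 31 days (August has 31).
Sep 28, 1824 → Oct 28, 1824: 30 days (September has 30).
Oct 28, 1824 → Nov 28, 1824: 31 days (October has 31).
Nov 28, 1824 → Dec 28, 1824: 30 days (November has 30).
Dec 28, 1824 → Jan 28, 1825: 31 days (December has 31).
Jan 28, 1825 → Feb 28, 1825: 31 days (January has 31).
Feb 28, 1825 → Mar 28, 1825: 28 days (February has 28).
Mar 28, 1825 → Apr 28, 1825: 31 days (March has 31).
Apr 28, 1825 → May 10, 1825: 12 days.
Total: 1047 days.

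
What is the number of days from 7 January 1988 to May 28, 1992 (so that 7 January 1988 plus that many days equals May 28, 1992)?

Jan 7, 1988 → Jan 7, 1989: 366 days (Feb 29, 1988 is in that span).
Jan 7, 1989 → Jan 7, 1990: 365 days.
Jan 7, 1990 → Jan 7, 1991: 365 days.
Jan 7, 1991 → Jan 7, 1992: 365 days.
Jan 7, 1992 → Feb 7, 1992: 31 days (January has 31).
Feb 7, 1992 → Mar 7, 1992: 29 days (February has 29).
Mar 7, 1992 → Apr 7, 1992: 31 days (March has 31).
Apr 7, 1992 → May 7, 1992: 30 days (April has 30).
May 7, 1992 → May 28, 1992: 21 days.
Total: 1603 days.

1603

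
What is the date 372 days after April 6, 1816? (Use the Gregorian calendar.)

Apr has 30 days: +25 → May 1, 1816 (347 left).
May has 31 days: +31 → Jun 1, 1816 (316 left).
Jun has 30 days: +30 → Jul 1, 1816 (286 left).
Jul has 31 days: +31 → Aug 1, 1816 (255 left).
Aug has 31 days: +31 → Sep 1, 1816 (224 left).
Sep has 30 days: +30 → Oct 1, 1816 (194 left).
Oct has 31 days: +31 → Nov 1, 1816 (163 left).
Nov has 30 days: +30 → Dec 1, 1816 (133 left).
Dec has 31 days: +31 → Jan 1, 1817 (102 left).
Jan has 31 days: +31 → Feb 1, 1817 (71 left).
Feb has 28 days: +28 → Mar 1, 1817 (43 left).
Mar has 31 days: +31 → Apr 1, 1817 (12 left).
+12 → Apr 13, 1817.

April 13, 1817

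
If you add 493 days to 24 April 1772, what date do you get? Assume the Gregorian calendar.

August 30, 1773

+365 (one year) → Apr 24, 1773 (128 left).
Apr has 30 days: +7 → May 1, 1773 (121 left).
May has 31 days: +31 → Jun 1, 1773 (90 left).
Jun has 30 days: +30 → Jul 1, 1773 (60 left).
Jul has 31 days: +31 → Aug 1, 1773 (29 left).
+29 → Aug 30, 1773.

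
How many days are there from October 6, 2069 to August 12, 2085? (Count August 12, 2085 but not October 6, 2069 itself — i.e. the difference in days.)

Oct 6, 2069 → Oct 6, 2070: 365 days.
Oct 6, 2070 → Oct 6, 2071: 365 days.
Oct 6, 2071 → Oct 6, 2072: 366 days (Feb 29, 2072 is in that span).
Oct 6, 2072 → Oct 6, 2073: 365 days.
Oct 6, 2073 → Oct 6, 2074: 365 days.
Oct 6, 2074 → Oct 6, 2075: 365 days.
Oct 6, 2075 → Oct 6, 2076: 366 days (Feb 29, 2076 is in that span).
Oct 6, 2076 → Oct 6, 2077: 365 days.
Oct 6, 2077 → Oct 6, 2078: 365 days.
Oct 6, 2078 → Oct 6, 2079: 365 days.
Oct 6, 2079 → Oct 6, 2080: 366 days (Feb 29, 2080 is in that span).
Oct 6, 2080 → Oct 6, 2081: 365 days.
Oct 6, 2081 → Oct 6, 2082: 365 days.
Oct 6, 2082 → Oct 6, 2083: 365 days.
Oct 6, 2083 → Oct 6, 2084: 366 days (Feb 29, 2084 is in that span).
Oct 6, 2084 → Nov 6, 2084: 31 days (October has 31).
Nov 6, 2084 → Dec 6, 2084: 30 days (November has 30).
Dec 6, 2084 → Jan 6, 2085: 31 days (December has 31).
Jan 6, 2085 → Feb 6, 2085: 31 days (January has 31).
Feb 6, 2085 → Mar 6, 2085: 28 days (February has 28).
Mar 6, 2085 → Apr 6, 2085: 31 days (March has 31).
Apr 6, 2085 → May 6, 2085: 30 days (April has 30).
May 6, 2085 → Jun 6, 2085: 31 days (May has 31).
Jun 6, 2085 → Jul 6, 2085: 30 days (June has 30).
Jul 6, 2085 → Aug 6, 2085: 31 days (July has 31).
Aug 6, 2085 → Aug 12, 2085: 6 days.
Total: 5789 days.

5789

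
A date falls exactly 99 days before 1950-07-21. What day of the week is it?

Thursday

Jul 21, 1950 is a Friday.
99 mod 7 = 1, so 99 days before a Friday is Friday − 1 = Thursday.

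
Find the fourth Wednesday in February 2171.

February 27, 2171

February 1, 2171 is a Friday.
The first Wednesday is therefore February 6 (5 days later).
The fourth Wednesday is 6 + 3×7 = February 27.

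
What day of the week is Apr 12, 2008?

Doomsday rule: the anchor day for the 2000s is Tuesday. For year 08: 8÷12 = 0 r 8, and 8÷4 = 2, so 0+8+2 = 10.
Tuesday + 10 ≡ Friday — that's 2008's doomsday.
In April the doomsday date is Apr 4.
Apr 12 is 8 days after Apr 4; 8 mod 7 = 1, so Friday + 1 = Saturday.

Saturday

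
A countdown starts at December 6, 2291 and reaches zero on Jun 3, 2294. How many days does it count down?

910

Dec 6, 2291 → Dec 6, 2292: 366 days (Feb 29, 2292 is in that span).
Dec 6, 2292 → Dec 6, 2293: 365 days.
Dec 6, 2293 → Jan 6, 2294: 31 days (December has 31).
Jan 6, 2294 → Feb 6, 2294: 31 days (January has 31).
Feb 6, 2294 → Mar 6, 2294: 28 days (February has 28).
Mar 6, 2294 → Apr 6, 2294: 31 days (March has 31).
Apr 6, 2294 → May 6, 2294: 30 days (April has 30).
May 6, 2294 → Jun 3, 2294: 28 days.
Total: 910 days.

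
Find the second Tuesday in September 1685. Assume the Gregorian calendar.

September 11, 1685

September 1, 1685 is a Saturday.
The first Tuesday is therefore September 4 (3 days later).
The second Tuesday is 4 + 1×7 = September 11.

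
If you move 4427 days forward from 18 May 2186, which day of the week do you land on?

Sunday

May 18, 2186 is a Thursday.
4427 mod 7 = 3, so 4427 days after a Thursday is Thursday + 3 = Sunday.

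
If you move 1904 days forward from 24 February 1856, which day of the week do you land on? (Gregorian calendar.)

Sunday

Feb 24, 1856 is a Sunday.
1904 mod 7 = 0, so 1904 days after a Sunday is Sunday + 0 = Sunday.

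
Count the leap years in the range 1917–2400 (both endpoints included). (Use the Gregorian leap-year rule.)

118

Multiples of 4 in [1917,2400]: 121.
Of those, multiples of 100: 5 (not leap unless ÷400).
Multiples of 400: 2.
Leap years = 121 − 5 + 2 = 118.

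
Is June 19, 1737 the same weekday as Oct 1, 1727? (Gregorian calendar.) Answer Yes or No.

Yes

From Oct 1, 1727 to Jun 19, 1737 is 3549 days.
3549 mod 7 = 0, so they are the same weekday.
(Oct 1, 1727 is a Wednesday; Jun 19, 1737 is a Wednesday.)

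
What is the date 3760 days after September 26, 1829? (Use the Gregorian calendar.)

January 12, 1840

+365 (one year) → Sep 26, 1830 (3395 left).
+365 (one year) → Sep 26, 1831 (3030 left).
+366 (one year; includes Feb 29, 1832) → Sep 26, 1832 (2664 left).
+365 (one year) → Sep 26, 1833 (2299 left).
+365 (one year) → Sep 26, 1834 (1934 left).
+365 (one year) → Sep 26, 1835 (1569 left).
+366 (one year; includes Feb 29, 1836) → Sep 26, 1836 (1203 left).
+365 (one year) → Sep 26, 1837 (838 left).
+365 (one year) → Sep 26, 1838 (473 left).
+365 (one year) → Sep 26, 1839 (108 left).
Sep has 30 days: +5 → Oct 1, 1839 (103 left).
Oct has 31 days: +31 → Nov 1, 1839 (72 left).
Nov has 30 days: +30 → Dec 1, 1839 (42 left).
Dec has 31 days: +31 → Jan 1, 1840 (11 left).
+11 → Jan 12, 1840.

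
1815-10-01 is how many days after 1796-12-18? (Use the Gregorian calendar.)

6860

Dec 18, 1796 → Dec 18, 1797: 365 days.
Dec 18, 1797 → Dec 18, 1798: 365 days.
Dec 18, 1798 → Dec 18, 1799: 365 days.
Dec 18, 1799 → Dec 18, 1800: 365 days.
Dec 18, 1800 → Dec 18, 1801: 365 days.
Dec 18, 1801 → Dec 18, 1802: 365 days.
Dec 18, 1802 → Dec 18, 1803: 365 days.
Dec 18, 1803 → Dec 18, 1804: 366 days (Feb 29, 1804 is in that span).
Dec 18, 1804 → Dec 18, 1805: 365 days.
Dec 18, 1805 → Dec 18, 1806: 365 days.
Dec 18, 1806 → Dec 18, 1807: 365 days.
Dec 18, 1807 → Dec 18, 1808: 366 days (Feb 29, 1808 is in that span).
Dec 18, 1808 → Dec 18, 1809: 365 days.
Dec 18, 1809 → Dec 18, 1810: 365 days.
Dec 18, 1810 → Dec 18, 1811: 365 days.
Dec 18, 1811 → Dec 18, 1812: 366 days (Feb 29, 1812 is in that span).
Dec 18, 1812 → Dec 18, 1813: 365 days.
Dec 18, 1813 → Dec 18, 1814: 365 days.
Dec 18, 1814 → Jan 18, 1815: 31 days (December has 31).
Jan 18, 1815 → Feb 18, 1815: 31 days (January has 31).
Feb 18, 1815 → Mar 18, 1815: 28 days (February has 28).
Mar 18, 1815 → Apr 18, 1815: 31 days (March has 31).
Apr 18, 1815 → May 18, 1815: 30 days (April has 30).
May 18, 1815 → Jun 18, 1815: 31 days (May has 31).
Jun 18, 1815 → Jul 18, 1815: 30 days (June has 30).
Jul 18, 1815 → Aug 18, 1815: 31 days (July has 31).
Aug 18, 1815 → Sep 18, 1815: 31 days (August has 31).
Sep 18, 1815 → Oct 1, 1815: 13 days.
Total: 6860 days.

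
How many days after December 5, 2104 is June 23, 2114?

Dec 5, 2104 → Dec 5, 2105: 365 days.
Dec 5, 2105 → Dec 5, 2106: 365 days.
Dec 5, 2106 → Dec 5, 2107: 365 days.
Dec 5, 2107 → Dec 5, 2108: 366 days (Feb 29, 2108 is in that span).
Dec 5, 2108 → Dec 5, 2109: 365 days.
Dec 5, 2109 → Dec 5, 2110: 365 days.
Dec 5, 2110 → Dec 5, 2111: 365 days.
Dec 5, 2111 → Dec 5, 2112: 366 days (Feb 29, 2112 is in that span).
Dec 5, 2112 → Dec 5, 2113: 365 days.
Dec 5, 2113 → Jan 5, 2114: 31 days (December has 31).
Jan 5, 2114 → Feb 5, 2114: 31 days (January has 31).
Feb 5, 2114 → Mar 5, 2114: 28 days (February has 28).
Mar 5, 2114 → Apr 5, 2114: 31 days (March has 31).
Apr 5, 2114 → May 5, 2114: 30 days (April has 30).
May 5, 2114 → Jun 5, 2114: 31 days (May has 31).
Jun 5, 2114 → Jun 23, 2114: 18 days.
Total: 3487 days.

3487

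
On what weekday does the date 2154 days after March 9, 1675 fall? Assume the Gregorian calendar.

Thursday

First find the weekday of Mar 9, 1675. Doomsday rule: the anchor day for the 1600s is Tuesday. For year 75: 75÷12 = 6 r 3, and 3÷4 = 0, so 6+3+0 = 9.
Tuesday + 9 ≡ Thursday — that's 1675's doomsday.
In March the doomsday date is Mar 14.
Mar 9 is 5 days before Mar 14; 5 mod 7 = 5, so Thursday − 5 = Saturday.
2154 mod 7 = 5, so 2154 days after a Saturday is Saturday + 5 = Thursday.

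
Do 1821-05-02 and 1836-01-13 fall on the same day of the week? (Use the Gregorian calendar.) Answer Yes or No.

Yes

From May 2, 1821 to Jan 13, 1836 is 5369 days.
5369 mod 7 = 0, so they are the same weekday.
(May 2, 1821 is a Wednesday; Jan 13, 1836 is a Wednesday.)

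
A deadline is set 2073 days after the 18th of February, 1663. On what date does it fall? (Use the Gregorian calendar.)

+365 (one year) → Feb 18, 1664 (1708 left).
+366 (one year; includes Feb 29, 1664) → Feb 18, 1665 (1342 left).
+365 (one year) → Feb 18, 1666 (977 left).
+365 (one year) → Feb 18, 1667 (612 left).
+365 (one year) → Feb 18, 1668 (247 left).
Feb has 29 days: +12 → Mar 1, 1668 (235 left).
Mar has 31 days: +31 → Apr 1, 1668 (204 left).
Apr has 30 days: +30 → May 1, 1668 (174 left).
May has 31 days: +31 → Jun 1, 1668 (143 left).
Jun has 30 days: +30 → Jul 1, 1668 (113 left).
Jul has 31 days: +31 → Aug 1, 1668 (82 left).
Aug has 31 days: +31 → Sep 1, 1668 (51 left).
Sep has 30 days: +30 → Oct 1, 1668 (21 left).
+21 → Oct 22, 1668.

October 22, 1668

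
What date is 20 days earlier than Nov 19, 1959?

−19 → Oct 31, 1959 (end of Oct, 31 days; 1 left).
−1 → Oct 30, 1959.

October 30, 1959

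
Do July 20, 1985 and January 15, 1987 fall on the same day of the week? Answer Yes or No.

No

From Jul 20, 1985 to Jan 15, 1987 is 544 days.
544 mod 7 = 5, so they are different weekdays.
(Jul 20, 1985 is a Saturday; Jan 15, 1987 is a Thursday.)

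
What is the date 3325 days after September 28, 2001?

November 5, 2010

+365 (one year) → Sep 28, 2002 (2960 left).
+365 (one year) → Sep 28, 2003 (2595 left).
+366 (one year; includes Feb 29, 2004) → Sep 28, 2004 (2229 left).
+365 (one year) → Sep 28, 2005 (1864 left).
+365 (one year) → Sep 28, 2006 (1499 left).
+365 (one year) → Sep 28, 2007 (1134 left).
+366 (one year; includes Feb 29, 2008) → Sep 28, 2008 (768 left).
+365 (one year) → Sep 28, 2009 (403 left).
+365 (one year) → Sep 28, 2010 (38 left).
Sep has 30 days: +3 → Oct 1, 2010 (35 left).
Oct has 31 days: +31 → Nov 1, 2010 (4 left).
+4 → Nov 5, 2010.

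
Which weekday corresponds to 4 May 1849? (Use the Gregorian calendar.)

Doomsday rule: the anchor day for the 1800s is Friday. For year 49: 49÷12 = 4 r 1, and 1÷4 = 0, so 4+1+0 = 5.
Friday + 5 ≡ Wednesday — that's 1849's doomsday.
In May the doomsday date is May 9.
May 4 is 5 days before May 9; 5 mod 7 = 5, so Wednesday − 5 = Friday.

Friday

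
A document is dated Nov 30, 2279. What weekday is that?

Sunday

Doomsday rule: the anchor day for the 2200s is Friday. For year 79: 79÷12 = 6 r 7, and 7÷4 = 1, so 6+7+1 = 14.
Friday + 14 ≡ Friday — that's 2279's doomsday.
In November the doomsday date is Nov 7.
Nov 30 is 23 days after Nov 7; 23 mod 7 = 2, so Friday + 2 = Sunday.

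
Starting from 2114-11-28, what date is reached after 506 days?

April 17, 2116

+365 (one year) → Nov 28, 2115 (141 left).
Nov has 30 days: +3 → Dec 1, 2115 (138 left).
Dec has 31 days: +31 → Jan 1, 2116 (107 left).
Jan has 31 days: +31 → Feb 1, 2116 (76 left).
Feb has 29 days: +29 → Mar 1, 2116 (47 left).
Mar has 31 days: +31 → Apr 1, 2116 (16 left).
+16 → Apr 17, 2116.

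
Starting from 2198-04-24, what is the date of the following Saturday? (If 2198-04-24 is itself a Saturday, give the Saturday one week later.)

April 28, 2198

Apr 24, 2198 is a Tuesday.
From Tuesday to the next Saturday is 4 days.
Apr 24, 2198 + 4 = Apr 28, 2198.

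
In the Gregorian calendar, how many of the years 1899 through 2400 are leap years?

122

Multiples of 4 in [1899,2400]: 126.
Of those, multiples of 100: 6 (not leap unless ÷400).
Multiples of 400: 2.
Leap years = 126 − 6 + 2 = 122.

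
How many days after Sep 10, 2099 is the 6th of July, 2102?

1029

Sep 10, 2099 → Sep 10, 2100: 365 days.
Sep 10, 2100 → Sep 10, 2101: 365 days.
Sep 10, 2101 → Oct 10, 2101: 30 days (September has 30).
Oct 10, 2101 → Nov 10, 2101: 31 days (October has 31).
Nov 10, 2101 → Dec 10, 2101: 30 days (November has 30).
Dec 10, 2101 → Jan 10, 2102: 31 days (December has 31).
Jan 10, 2102 → Feb 10, 2102: 31 days (January has 31).
Feb 10, 2102 → Mar 10, 2102: 28 days (February has 28).
Mar 10, 2102 → Apr 10, 2102: 31 days (March has 31).
Apr 10, 2102 → May 10, 2102: 30 days (April has 30).
May 10, 2102 → Jun 10, 2102: 31 days (May has 31).
Jun 10, 2102 → Jul 6, 2102: 26 days.
Total: 1029 days.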